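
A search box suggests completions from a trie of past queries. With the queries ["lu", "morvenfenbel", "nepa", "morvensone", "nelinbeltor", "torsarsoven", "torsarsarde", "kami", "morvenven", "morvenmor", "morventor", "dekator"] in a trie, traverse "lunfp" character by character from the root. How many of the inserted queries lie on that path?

Check each prefix of "lunfp" against the stored set — each match is an end-marker on the path.
Prefixes of the query that are stored words: "lu"
Count: 1

1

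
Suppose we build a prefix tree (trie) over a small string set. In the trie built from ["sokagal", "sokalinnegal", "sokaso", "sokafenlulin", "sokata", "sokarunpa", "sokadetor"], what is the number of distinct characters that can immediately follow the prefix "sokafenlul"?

Follow the path "sokafenlul" to its node, then look at its outgoing edges.
Characters that immediately follow "sokafenlul" among the stored strings: {i}.
That node has 1 child edge.

1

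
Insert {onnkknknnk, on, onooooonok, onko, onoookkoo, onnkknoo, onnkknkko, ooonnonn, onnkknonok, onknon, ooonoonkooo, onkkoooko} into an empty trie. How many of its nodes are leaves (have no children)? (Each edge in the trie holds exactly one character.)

A leaf is a node with no children — equivalently, the end of a word that is not a proper prefix of any other stored word.
Those words: "onkkoooko", "onknon", "onko", "onnkknkko", "onnkknknnk", "onnkknonok", "onnkknoo", "onoookkoo", "onooooonok", "ooonnonn", "ooonoonkooo"
Leaf count: 11

11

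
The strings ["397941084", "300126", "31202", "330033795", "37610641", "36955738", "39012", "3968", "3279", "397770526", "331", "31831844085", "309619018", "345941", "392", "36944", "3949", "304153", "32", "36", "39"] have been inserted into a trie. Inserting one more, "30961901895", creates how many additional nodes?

"309619018" is already a path in the trie; the remaining "95" must be added.
Each of the 2 remaining characters creates one node.

2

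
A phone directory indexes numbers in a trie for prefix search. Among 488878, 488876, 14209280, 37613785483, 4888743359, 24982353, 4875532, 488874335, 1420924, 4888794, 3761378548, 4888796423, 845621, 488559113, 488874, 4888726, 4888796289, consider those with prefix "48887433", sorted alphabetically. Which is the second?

Words with prefix "48887433", in lexicographic order: "488874335", "4888743359"
The 2nd is 4888743359.

4888743359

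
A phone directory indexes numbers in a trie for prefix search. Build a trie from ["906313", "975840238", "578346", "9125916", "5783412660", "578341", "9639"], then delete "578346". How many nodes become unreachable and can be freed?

1

Walk "578346" from the leaf back toward the root, removing each node that no remaining word uses.
The suffix "6" (1 node) is used only by "578346"; the node for "57834" still has the child "1", so pruning stops there.
Nodes removed: 1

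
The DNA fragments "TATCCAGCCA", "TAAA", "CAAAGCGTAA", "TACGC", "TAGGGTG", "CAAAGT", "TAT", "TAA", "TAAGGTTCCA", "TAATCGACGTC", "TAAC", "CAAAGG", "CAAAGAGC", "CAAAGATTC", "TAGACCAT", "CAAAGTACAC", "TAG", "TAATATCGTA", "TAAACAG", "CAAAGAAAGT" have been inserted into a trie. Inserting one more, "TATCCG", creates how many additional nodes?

1

"TATCC" is already a path in the trie; the remaining "G" must be added.
Each of the 1 remaining characters creates one node.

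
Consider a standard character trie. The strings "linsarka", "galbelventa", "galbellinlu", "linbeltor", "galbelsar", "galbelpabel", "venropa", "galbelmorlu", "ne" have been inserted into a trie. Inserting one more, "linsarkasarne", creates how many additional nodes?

5

"linsarka" is already a path in the trie; the remaining "sarne" must be added.
Each of the 5 remaining characters creates one node.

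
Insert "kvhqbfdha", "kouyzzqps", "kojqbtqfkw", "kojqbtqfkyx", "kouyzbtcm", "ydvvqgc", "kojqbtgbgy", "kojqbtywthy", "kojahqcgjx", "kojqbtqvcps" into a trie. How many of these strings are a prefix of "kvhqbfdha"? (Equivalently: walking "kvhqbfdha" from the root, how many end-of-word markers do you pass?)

1

Check each prefix of "kvhqbfdha" against the stored set — each match is an end-marker on the path.
Prefixes of the query that are stored words: "kvhqbfdha"
Count: 1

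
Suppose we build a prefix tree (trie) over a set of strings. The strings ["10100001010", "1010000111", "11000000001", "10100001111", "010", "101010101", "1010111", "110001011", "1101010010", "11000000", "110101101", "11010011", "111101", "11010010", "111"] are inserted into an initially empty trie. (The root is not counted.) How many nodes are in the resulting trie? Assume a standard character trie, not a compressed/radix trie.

Count nodes per top-level branch (shared prefixes stored once):
  '0'-branch (010): 3 nodes
  '1'-branch (10100001010, 1010000111, 10100001111, 101010101, 1010111, 11000000, 11000000001, 110001011, 11010010, 11010011, 1101010010, 110101101, 111, 111101): 53 nodes
Sum: 56

56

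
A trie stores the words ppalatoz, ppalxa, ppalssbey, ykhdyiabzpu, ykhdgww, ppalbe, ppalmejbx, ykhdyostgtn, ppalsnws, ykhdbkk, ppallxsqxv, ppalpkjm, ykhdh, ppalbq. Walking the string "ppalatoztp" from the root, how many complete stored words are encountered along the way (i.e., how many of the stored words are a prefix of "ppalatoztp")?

Check each prefix of "ppalatoztp" against the stored set — each match is an end-marker on the path.
Prefixes of the query that are stored words: "ppalatoz"
Count: 1

1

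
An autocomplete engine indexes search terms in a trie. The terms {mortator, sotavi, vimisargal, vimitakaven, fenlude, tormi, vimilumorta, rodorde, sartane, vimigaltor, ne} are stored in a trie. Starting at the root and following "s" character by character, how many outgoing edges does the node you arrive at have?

2

Walk "s" from the root, arriving at one node.
Characters that immediately follow "s" among the stored strings: {a, o}.
That node has 2 child edges.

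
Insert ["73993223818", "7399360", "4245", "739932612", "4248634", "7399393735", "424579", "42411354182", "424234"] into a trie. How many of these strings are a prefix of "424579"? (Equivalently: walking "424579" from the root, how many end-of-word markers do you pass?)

Traverse "424579" character by character; count nodes along the way that are marked as word ends.
Prefixes of the query that are stored words: "4245", "424579"
Count: 2

2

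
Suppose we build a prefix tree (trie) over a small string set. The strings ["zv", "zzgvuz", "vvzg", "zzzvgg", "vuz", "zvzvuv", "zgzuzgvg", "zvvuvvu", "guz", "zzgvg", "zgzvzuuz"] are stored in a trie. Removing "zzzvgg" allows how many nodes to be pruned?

A node on "zzzvgg"'s path can go only if nothing else ends at it or branches off below it.
The suffix "zvgg" (4 nodes) is used only by "zzzvgg"; the node for "zz" still has the child "g", so pruning stops there.
Nodes removed: 4

4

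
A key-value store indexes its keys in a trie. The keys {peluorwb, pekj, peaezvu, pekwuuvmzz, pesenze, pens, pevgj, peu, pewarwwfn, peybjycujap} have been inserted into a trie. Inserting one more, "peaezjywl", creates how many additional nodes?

Walking "peaezjywl" from the root, the first 5 characters ("peaez") follow existing edges; "j" is the first miss.
New nodes needed: |"peaezjywl"| − 5 = 9 − 5 = 4.

4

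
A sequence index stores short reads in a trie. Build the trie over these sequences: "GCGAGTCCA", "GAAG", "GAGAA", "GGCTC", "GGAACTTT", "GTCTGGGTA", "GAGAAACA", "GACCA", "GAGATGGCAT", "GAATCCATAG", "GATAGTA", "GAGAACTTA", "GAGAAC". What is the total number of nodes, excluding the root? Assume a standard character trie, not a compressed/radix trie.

61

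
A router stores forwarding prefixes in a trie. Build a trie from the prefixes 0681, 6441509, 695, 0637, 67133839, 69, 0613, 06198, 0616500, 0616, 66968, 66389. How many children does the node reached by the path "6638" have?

1

The children of the "6638" node are the distinct next characters among strings starting with "6638".
Distinct next characters after "6638": 9.
That node has 1 child edge.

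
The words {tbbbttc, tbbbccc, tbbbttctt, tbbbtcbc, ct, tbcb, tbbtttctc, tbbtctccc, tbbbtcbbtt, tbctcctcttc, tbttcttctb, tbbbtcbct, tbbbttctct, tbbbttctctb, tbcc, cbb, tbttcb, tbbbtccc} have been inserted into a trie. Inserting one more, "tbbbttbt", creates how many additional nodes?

2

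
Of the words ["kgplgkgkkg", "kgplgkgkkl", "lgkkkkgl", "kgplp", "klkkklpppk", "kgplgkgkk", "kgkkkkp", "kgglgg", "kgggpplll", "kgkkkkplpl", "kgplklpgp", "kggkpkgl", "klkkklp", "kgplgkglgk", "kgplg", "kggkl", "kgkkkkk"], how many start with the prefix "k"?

Traverse to the node for "k", then collect every word in that subtree.
Words under "k": kgggpplll, kggkl, kggkpkgl, kgglgg, kgkkkkk, kgkkkkp, kgkkkkplpl, kgplg, kgplgkgkk, kgplgkgkkg, kgplgkgkkl, kgplgkglgk, kgplklpgp, kgplp, klkkklp, klkkklpppk
Count: 16

16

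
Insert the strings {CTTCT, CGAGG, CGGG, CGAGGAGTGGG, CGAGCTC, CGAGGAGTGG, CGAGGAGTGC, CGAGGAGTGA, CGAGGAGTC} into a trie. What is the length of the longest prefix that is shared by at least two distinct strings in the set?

Equivalently: take the maximum, over all pairs, of their longest common prefix length.
"CGAGGAGTGG" and "CGAGGAGTGGG" agree on "CGAGGAGTGG" (10 characters) before diverging; nothing deeper is shared.
Longest shared-prefix length: 10

10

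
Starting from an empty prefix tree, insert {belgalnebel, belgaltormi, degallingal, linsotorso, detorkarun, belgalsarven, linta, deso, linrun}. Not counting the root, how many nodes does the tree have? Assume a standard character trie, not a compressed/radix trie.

For each word, the new-node count is its length minus the longest prefix already in the trie:
  "belgalnebel" → 11 new (b, e, l, g, a, l, n, e, b, e, l)
  "belgaltormi" → prefix "belgal" already present; 5 new (t, o, r, m, i)
  "degallingal" → 11 new (d, e, g, a, l, l, i, n, g, a, l)
  "linsotorso" → 10 new (l, i, n, s, o, t, o, r, s, o)
  "detorkarun" → prefix "de" already present; 8 new (t, o, r, k, a, r, u, n)
  "belgalsarven" → prefix "belgal" already present; 6 new (s, a, r, v, e, n)
  "linta" → prefix "lin" already present; 2 new (t, a)
  "deso" → prefix "de" already present; 2 new (s, o)
  "linrun" → prefix "lin" already present; 3 new (r, u, n)
Total nodes = 11 + 5 + 11 + 10 + 8 + 6 + 2 + 2 + 3 = 58

58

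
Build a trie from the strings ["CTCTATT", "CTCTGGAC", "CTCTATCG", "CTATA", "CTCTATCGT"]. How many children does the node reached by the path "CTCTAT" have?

2

Follow the path "CTCTAT" to its node, then look at its outgoing edges.
Characters that immediately follow "CTCTAT" among the stored strings: {C, T}.
That node has 2 child edges.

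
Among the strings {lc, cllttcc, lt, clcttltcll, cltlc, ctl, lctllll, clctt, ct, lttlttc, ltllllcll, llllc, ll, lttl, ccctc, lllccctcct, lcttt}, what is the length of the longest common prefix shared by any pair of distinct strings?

5

Look for the deepest trie node that still has at least two words in its subtree.
"clctt" and "clcttltcll" agree on "clctt" (5 characters) before diverging; nothing deeper is shared.
Longest shared-prefix length: 5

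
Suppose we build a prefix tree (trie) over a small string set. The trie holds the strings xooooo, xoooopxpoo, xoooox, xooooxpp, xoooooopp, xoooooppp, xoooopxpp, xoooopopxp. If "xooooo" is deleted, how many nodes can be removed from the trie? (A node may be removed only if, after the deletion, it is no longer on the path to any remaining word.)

0

A node on "xooooo"'s path can go only if nothing else ends at it or branches off below it.
Every node on "xooooo" is still needed (e.g. by "xoooooopp"), so nothing is freed.
Nodes removed: 0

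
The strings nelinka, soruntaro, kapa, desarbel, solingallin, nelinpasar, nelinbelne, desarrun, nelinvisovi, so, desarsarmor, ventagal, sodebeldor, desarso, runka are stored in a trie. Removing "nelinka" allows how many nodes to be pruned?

A node on "nelinka"'s path can go only if nothing else ends at it or branches off below it.
The suffix "ka" (2 nodes) is used only by "nelinka"; the node for "nelin" still has the child "p", so pruning stops there.
Nodes removed: 2

2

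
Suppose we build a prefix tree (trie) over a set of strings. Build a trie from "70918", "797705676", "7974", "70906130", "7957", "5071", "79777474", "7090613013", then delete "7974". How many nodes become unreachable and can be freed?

1

A node on "7974"'s path can go only if nothing else ends at it or branches off below it.
The suffix "4" (1 node) is used only by "7974"; the node for "797" still has the child "7", so pruning stops there.
Nodes removed: 1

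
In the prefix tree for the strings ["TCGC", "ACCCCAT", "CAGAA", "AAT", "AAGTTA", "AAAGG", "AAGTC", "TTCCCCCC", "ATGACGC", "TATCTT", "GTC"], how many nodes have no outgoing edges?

11

A leaf is a node with no children — equivalently, the end of a word that is not a proper prefix of any other stored word.
Those words: "AAAGG", "AAGTC", "AAGTTA", "AAT", "ACCCCAT", "ATGACGC", "CAGAA", "GTC", "TATCTT", "TCGC", "TTCCCCCC"
Leaf count: 11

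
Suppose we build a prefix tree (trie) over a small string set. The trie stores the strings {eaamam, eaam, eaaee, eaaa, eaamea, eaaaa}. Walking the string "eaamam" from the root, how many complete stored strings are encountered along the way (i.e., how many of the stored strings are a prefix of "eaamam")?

Traverse "eaamam" character by character; count nodes along the way that are marked as word ends.
Prefixes of the query that are stored words: "eaam", "eaamam"
Count: 2

2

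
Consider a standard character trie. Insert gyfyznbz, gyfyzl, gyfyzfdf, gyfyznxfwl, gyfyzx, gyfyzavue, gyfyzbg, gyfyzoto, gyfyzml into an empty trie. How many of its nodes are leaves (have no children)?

Leaves are exactly the stored words that no other stored word extends.
Those words: "gyfyzavue", "gyfyzbg", "gyfyzfdf", "gyfyzl", "gyfyzml", "gyfyznbz", "gyfyznxfwl", "gyfyzoto", "gyfyzx"
Leaf count: 9

9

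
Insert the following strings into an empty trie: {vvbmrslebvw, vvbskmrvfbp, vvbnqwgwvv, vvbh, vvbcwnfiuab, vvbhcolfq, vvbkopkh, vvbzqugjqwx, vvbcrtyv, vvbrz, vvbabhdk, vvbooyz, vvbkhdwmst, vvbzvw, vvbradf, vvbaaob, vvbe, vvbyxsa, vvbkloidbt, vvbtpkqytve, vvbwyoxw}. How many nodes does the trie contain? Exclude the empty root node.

Insert word by word; a character creates a node only if that edge doesn't already exist:
  "vvbmrslebvw" → 11 new (v, v, b, m, r, s, l, e, b, v, w)
  "vvbskmrvfbp" → prefix "vvb" already present; 8 new (s, k, m, r, v, f, b, p)
  "vvbnqwgwvv" → prefix "vvb" already present; 7 new (n, q, w, g, w, v, v)
  "vvbh" → prefix "vvb" already present; 1 new (h)
  "vvbcwnfiuab" → prefix "vvb" already present; 8 new (c, w, n, f, i, u, a, b)
  "vvbhcolfq" → prefix "vvbh" already present; 5 new (c, o, l, f, q)
  "vvbkopkh" → prefix "vvb" already present; 5 new (k, o, p, k, h)
  "vvbzqugjqwx" → prefix "vvb" already present; 8 new (z, q, u, g, j, q, w, x)
  "vvbcrtyv" → prefix "vvbc" already present; 4 new (r, t, y, v)
  "vvbrz" → prefix "vvb" already present; 2 new (r, z)
  "vvbabhdk" → prefix "vvb" already present; 5 new (a, b, h, d, k)
  "vvbooyz" → prefix "vvb" already present; 4 new (o, o, y, z)
  "vvbkhdwmst" → prefix "vvbk" already present; 6 new (h, d, w, m, s, t)
  "vvbzvw" → prefix "vvbz" already present; 2 new (v, w)
  "vvbradf" → prefix "vvbr" already present; 3 new (a, d, f)
  "vvbaaob" → prefix "vvba" already present; 3 new (a, o, b)
  "vvbe" → prefix "vvb" already present; 1 new (e)
  "vvbyxsa" → prefix "vvb" already present; 4 new (y, x, s, a)
  "vvbkloidbt" → prefix "vvbk" already present; 6 new (l, o, i, d, b, t)
  "vvbtpkqytve" → prefix "vvb" already present; 8 new (t, p, k, q, y, t, v, e)
  "vvbwyoxw" → prefix "vvb" already present; 5 new (w, y, o, x, w)
Total nodes = 11 + 8 + 7 + 1 + 8 + 5 + 5 + 8 + 4 + 2 + 5 + 4 + 6 + 2 + 3 + 3 + 1 + 4 + 6 + 8 + 5 = 106

106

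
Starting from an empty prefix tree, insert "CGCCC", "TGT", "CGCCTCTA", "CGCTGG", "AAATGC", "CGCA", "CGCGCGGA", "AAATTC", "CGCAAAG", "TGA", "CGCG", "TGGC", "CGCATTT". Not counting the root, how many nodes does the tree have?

38

Trie structure (* marks end of a word):
(root)
├─ A
│  └─ A
│     └─ A
│        └─ T
│           ├─ G
│           │  └─ C *
│           └─ T
│              └─ C *
├─ C
│  └─ G
│     └─ C
│        ├─ A *
│        │  ├─ A
│        │  │  └─ A
│        │  │     └─ G *
│        │  └─ T
│        │     └─ T
│        │        └─ T *
│        ├─ C
│        │  ├─ C *
│        │  └─ T
│        │     └─ C
│        │        └─ T
│        │           └─ A *
│        ├─ G *
│        │  └─ C
│        │     └─ G
│        │        └─ G
│        │           └─ A *
│        └─ T
│           └─ G
│              └─ G *
└─ T
   └─ G
      ├─ A *
      ├─ G
      │  └─ C *
      └─ T *
Counting every labelled node above: 38.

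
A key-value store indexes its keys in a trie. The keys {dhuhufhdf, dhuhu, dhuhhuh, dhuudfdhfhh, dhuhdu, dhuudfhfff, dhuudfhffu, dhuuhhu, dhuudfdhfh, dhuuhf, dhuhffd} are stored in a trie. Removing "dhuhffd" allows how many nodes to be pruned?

3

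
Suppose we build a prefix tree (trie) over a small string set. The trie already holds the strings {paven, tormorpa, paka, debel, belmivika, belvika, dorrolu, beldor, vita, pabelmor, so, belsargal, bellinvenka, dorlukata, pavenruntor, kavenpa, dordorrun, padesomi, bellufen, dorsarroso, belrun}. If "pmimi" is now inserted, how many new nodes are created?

4

Walking "pmimi" from the root, the first 1 characters ("p") follow existing edges; "m" is the first miss.
New nodes needed: |"pmimi"| − 1 = 5 − 1 = 4.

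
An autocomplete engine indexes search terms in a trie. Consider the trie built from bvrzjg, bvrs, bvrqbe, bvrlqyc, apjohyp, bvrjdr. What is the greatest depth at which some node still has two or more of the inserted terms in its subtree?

Look for the deepest trie node that still has at least two words in its subtree.
"bvrjdr" and "bvrlqyc" agree on "bvr" (3 characters) before diverging; nothing deeper is shared.
Longest shared-prefix length: 3

3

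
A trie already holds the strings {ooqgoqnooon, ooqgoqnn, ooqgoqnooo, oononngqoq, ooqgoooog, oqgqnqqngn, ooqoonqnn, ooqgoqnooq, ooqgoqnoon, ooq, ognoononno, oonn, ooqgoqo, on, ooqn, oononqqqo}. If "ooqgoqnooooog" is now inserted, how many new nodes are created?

Walking "ooqgoqnooooog" from the root, the first 10 characters ("ooqgoqnooo") follow existing edges; "o" is the first miss.
New nodes needed: |"ooqgoqnooooog"| − 10 = 13 − 10 = 3.

3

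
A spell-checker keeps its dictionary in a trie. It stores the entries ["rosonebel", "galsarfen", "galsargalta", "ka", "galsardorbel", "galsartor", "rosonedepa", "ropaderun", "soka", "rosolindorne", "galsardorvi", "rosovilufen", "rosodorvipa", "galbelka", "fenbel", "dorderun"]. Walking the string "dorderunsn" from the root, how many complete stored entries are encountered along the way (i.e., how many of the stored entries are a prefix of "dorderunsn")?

Walk "dorderunsn" from the root; an end-of-word marker is hit whenever a stored word is a prefix of "dorderunsn".
Prefixes of the query that are stored words: "dorderun"
Count: 1

1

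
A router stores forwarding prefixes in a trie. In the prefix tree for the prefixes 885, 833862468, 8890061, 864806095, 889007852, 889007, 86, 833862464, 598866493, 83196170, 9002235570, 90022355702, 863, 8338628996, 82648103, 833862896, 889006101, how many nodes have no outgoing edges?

13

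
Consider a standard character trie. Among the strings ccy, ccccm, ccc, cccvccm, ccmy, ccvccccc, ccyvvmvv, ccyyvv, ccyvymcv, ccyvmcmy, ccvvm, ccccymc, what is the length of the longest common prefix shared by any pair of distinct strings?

Look for the deepest trie node that still has at least two words in its subtree.
"ccccm" and "ccccymc" agree on "cccc" (4 characters) before diverging; nothing deeper is shared.
Longest shared-prefix length: 4

4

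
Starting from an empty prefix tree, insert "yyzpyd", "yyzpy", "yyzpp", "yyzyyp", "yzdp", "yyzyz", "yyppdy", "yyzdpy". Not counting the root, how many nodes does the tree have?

Insert word by word; a character creates a node only if that edge doesn't already exist:
  "yyzpyd" → 6 new (y, y, z, p, y, d)
  "yyzpy" → prefix "yyzpy" already present; 0 new (none)
  "yyzpp" → prefix "yyzp" already present; 1 new (p)
  "yyzyyp" → prefix "yyz" already present; 3 new (y, y, p)
  "yzdp" → prefix "y" already present; 3 new (z, d, p)
  "yyzyz" → prefix "yyzy" already present; 1 new (z)
  "yyppdy" → prefix "yy" already present; 4 new (p, p, d, y)
  "yyzdpy" → prefix "yyz" already present; 3 new (d, p, y)
Total nodes = 6 + 0 + 1 + 3 + 3 + 1 + 4 + 3 = 21

21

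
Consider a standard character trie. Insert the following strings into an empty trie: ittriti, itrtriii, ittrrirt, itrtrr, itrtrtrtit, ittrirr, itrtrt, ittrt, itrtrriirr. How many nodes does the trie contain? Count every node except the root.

30

Trie structure (* marks end of a word):
(root)
└─ i
   └─ t
      ├─ r
      │  └─ t
      │     └─ r
      │        ├─ i
      │        │  └─ i
      │        │     └─ i *
      │        ├─ r *
      │        │  └─ i
      │        │     └─ i
      │        │        └─ r
      │        │           └─ r *
      │        └─ t *
      │           └─ r
      │              └─ t
      │                 └─ i
      │                    └─ t *
      └─ t
         └─ r
            ├─ i
            │  ├─ r
            │  │  └─ r *
            │  └─ t
            │     └─ i *
            ├─ r
            │  └─ i
            │     └─ r
            │        └─ t *
            └─ t *
Counting every labelled node above: 30.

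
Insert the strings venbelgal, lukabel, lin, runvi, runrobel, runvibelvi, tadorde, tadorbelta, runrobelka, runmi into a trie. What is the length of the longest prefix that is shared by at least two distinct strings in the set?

8

Equivalently: take the maximum, over all pairs, of their longest common prefix length.
"runrobel" and "runrobelka" agree on "runrobel" (8 characters) before diverging; nothing deeper is shared.
Longest shared-prefix length: 8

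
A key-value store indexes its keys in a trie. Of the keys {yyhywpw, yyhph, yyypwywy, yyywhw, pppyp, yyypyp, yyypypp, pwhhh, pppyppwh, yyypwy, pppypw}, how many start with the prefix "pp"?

Filter for entries beginning with "pp":
Words under "pp": pppyp, pppyppwh, pppypw
Count: 3

3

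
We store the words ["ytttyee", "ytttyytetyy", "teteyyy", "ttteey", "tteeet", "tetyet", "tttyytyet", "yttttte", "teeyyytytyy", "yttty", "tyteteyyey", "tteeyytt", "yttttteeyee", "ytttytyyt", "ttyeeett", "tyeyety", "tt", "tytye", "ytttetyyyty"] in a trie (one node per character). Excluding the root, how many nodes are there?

For each word, the new-node count is its length minus the longest prefix already in the trie:
  "ytttyee" → 7 new (y, t, t, t, y, e, e)
  "ytttyytetyy" → prefix "yttty" already present; 6 new (y, t, e, t, y, y)
  "teteyyy" → 7 new (t, e, t, e, y, y, y)
  "ttteey" → prefix "t" already present; 5 new (t, t, e, e, y)
  "tteeet" → prefix "tt" already present; 4 new (e, e, e, t)
  "tetyet" → prefix "tet" already present; 3 new (y, e, t)
  "tttyytyet" → prefix "ttt" already present; 6 new (y, y, t, y, e, t)
  "yttttte" → prefix "yttt" already present; 3 new (t, t, e)
  "teeyyytytyy" → prefix "te" already present; 9 new (e, y, y, y, t, y, t, y, y)
  "yttty" → prefix "yttty" already present; 0 new (none)
  "tyteteyyey" → prefix "t" already present; 9 new (y, t, e, t, e, y, y, e, y)
  "tteeyytt" → prefix "ttee" already present; 4 new (y, y, t, t)
  "yttttteeyee" → prefix "yttttte" already present; 4 new (e, y, e, e)
  "ytttytyyt" → prefix "yttty" already present; 4 new (t, y, y, t)
  "ttyeeett" → prefix "tt" already present; 6 new (y, e, e, e, t, t)
  "tyeyety" → prefix "ty" already present; 5 new (e, y, e, t, y)
  "tt" → prefix "tt" already present; 0 new (none)
  "tytye" → prefix "tyt" already present; 2 new (y, e)
  "ytttetyyyty" → prefix "yttt" already present; 7 new (e, t, y, y, y, t, y)
Total nodes = 7 + 6 + 7 + 5 + 4 + 3 + 6 + 3 + 9 + 0 + 9 + 4 + 4 + 4 + 6 + 5 + 0 + 2 + 7 = 91

91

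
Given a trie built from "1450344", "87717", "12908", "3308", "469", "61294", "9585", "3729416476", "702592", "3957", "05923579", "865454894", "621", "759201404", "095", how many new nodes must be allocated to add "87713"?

The longest prefix of "87713" already in the trie is "8771" (length 4).
New nodes needed: |"87713"| − 4 = 5 − 4 = 1.

1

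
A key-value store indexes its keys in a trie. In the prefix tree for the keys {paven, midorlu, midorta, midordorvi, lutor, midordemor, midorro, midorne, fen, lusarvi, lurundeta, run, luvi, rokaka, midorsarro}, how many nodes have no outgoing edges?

15

Leaves are exactly the stored words that no other stored word extends.
Those words: "fen", "lurundeta", "lusarvi", "lutor", "luvi", "midordemor", "midordorvi", "midorlu", "midorne", "midorro", "midorsarro", "midorta", "paven", "rokaka", "run"
Leaf count: 15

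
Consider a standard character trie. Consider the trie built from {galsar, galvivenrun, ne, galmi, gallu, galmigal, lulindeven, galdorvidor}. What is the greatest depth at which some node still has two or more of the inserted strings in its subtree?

5

The deepest shared node is where two words last agree before diverging.
e.g. "galmi" and "galmigal" share the prefix "galmi" of length 5; no pair shares a longer one.
Longest shared-prefix length: 5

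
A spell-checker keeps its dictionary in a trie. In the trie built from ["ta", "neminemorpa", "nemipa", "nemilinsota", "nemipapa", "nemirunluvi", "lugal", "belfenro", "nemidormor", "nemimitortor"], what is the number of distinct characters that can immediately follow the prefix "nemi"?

6

The children of the "nemi" node are the distinct next characters among strings starting with "nemi".
Distinct next characters after "nemi": d, l, m, n, p, r.
That node has 6 child edges.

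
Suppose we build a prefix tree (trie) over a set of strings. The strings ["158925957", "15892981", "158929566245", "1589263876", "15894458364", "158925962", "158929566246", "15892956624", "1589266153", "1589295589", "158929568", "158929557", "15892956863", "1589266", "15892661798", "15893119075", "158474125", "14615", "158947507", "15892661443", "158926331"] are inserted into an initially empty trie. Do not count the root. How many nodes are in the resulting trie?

Insert word by word; a character creates a node only if that edge doesn't already exist:
  "158925957" → 9 new (1, 5, 8, 9, 2, 5, 9, 5, 7)
  "15892981" → prefix "15892" already present; 3 new (9, 8, 1)
  "158929566245" → prefix "158929" already present; 6 new (5, 6, 6, 2, 4, 5)
  "1589263876" → prefix "15892" already present; 5 new (6, 3, 8, 7, 6)
  "15894458364" → prefix "1589" already present; 7 new (4, 4, 5, 8, 3, 6, 4)
  "158925962" → prefix "1589259" already present; 2 new (6, 2)
  "158929566246" → prefix "15892956624" already present; 1 new (6)
  "15892956624" → prefix "15892956624" already present; 0 new (none)
  "1589266153" → prefix "158926" already present; 4 new (6, 1, 5, 3)
  "1589295589" → prefix "1589295" already present; 3 new (5, 8, 9)
  "158929568" → prefix "15892956" already present; 1 new (8)
  "158929557" → prefix "15892955" already present; 1 new (7)
  "15892956863" → prefix "158929568" already present; 2 new (6, 3)
  "1589266" → prefix "1589266" already present; 0 new (none)
  "15892661798" → prefix "15892661" already present; 3 new (7, 9, 8)
  "15893119075" → prefix "1589" already present; 7 new (3, 1, 1, 9, 0, 7, 5)
  "158474125" → prefix "158" already present; 6 new (4, 7, 4, 1, 2, 5)
  "14615" → prefix "1" already present; 4 new (4, 6, 1, 5)
  "158947507" → prefix "15894" already present; 4 new (7, 5, 0, 7)
  "15892661443" → prefix "15892661" already present; 3 new (4, 4, 3)
  "158926331" → prefix "1589263" already present; 2 new (3, 1)
Total nodes = 9 + 3 + 6 + 5 + 7 + 2 + 1 + 0 + 4 + 3 + 1 + 1 + 2 + 0 + 3 + 7 + 6 + 4 + 4 + 3 + 2 = 73

73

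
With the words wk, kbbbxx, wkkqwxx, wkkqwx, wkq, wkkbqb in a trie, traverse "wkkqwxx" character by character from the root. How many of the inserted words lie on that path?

Walk "wkkqwxx" from the root; an end-of-word marker is hit whenever a stored word is a prefix of "wkkqwxx".
Prefixes of the query that are stored words: "wk", "wkkqwx", "wkkqwxx"
Count: 3

3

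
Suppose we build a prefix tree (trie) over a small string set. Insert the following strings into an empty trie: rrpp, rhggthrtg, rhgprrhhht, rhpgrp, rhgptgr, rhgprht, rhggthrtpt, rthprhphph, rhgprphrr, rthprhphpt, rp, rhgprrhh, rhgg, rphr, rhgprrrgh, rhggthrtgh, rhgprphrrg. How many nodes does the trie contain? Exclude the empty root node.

52

Insert word by word; a character creates a node only if that edge doesn't already exist:
  "rrpp" → 4 new (r, r, p, p)
  "rhggthrtg" → prefix "r" already present; 8 new (h, g, g, t, h, r, t, g)
  "rhgprrhhht" → prefix "rhg" already present; 7 new (p, r, r, h, h, h, t)
  "rhpgrp" → prefix "rh" already present; 4 new (p, g, r, p)
  "rhgptgr" → prefix "rhgp" already present; 3 new (t, g, r)
  "rhgprht" → prefix "rhgpr" already present; 2 new (h, t)
  "rhggthrtpt" → prefix "rhggthrt" already present; 2 new (p, t)
  "rthprhphph" → prefix "r" already present; 9 new (t, h, p, r, h, p, h, p, h)
  "rhgprphrr" → prefix "rhgpr" already present; 4 new (p, h, r, r)
  "rthprhphpt" → prefix "rthprhphp" already present; 1 new (t)
  "rp" → prefix "r" already present; 1 new (p)
  "rhgprrhh" → prefix "rhgprrhh" already present; 0 new (none)
  "rhgg" → prefix "rhgg" already present; 0 new (none)
  "rphr" → prefix "rp" already present; 2 new (h, r)
  "rhgprrrgh" → prefix "rhgprr" already present; 3 new (r, g, h)
  "rhggthrtgh" → prefix "rhggthrtg" already present; 1 new (h)
  "rhgprphrrg" → prefix "rhgprphrr" already present; 1 new (g)
Total nodes = 4 + 8 + 7 + 4 + 3 + 2 + 2 + 9 + 4 + 1 + 1 + 0 + 0 + 2 + 3 + 1 + 1 = 52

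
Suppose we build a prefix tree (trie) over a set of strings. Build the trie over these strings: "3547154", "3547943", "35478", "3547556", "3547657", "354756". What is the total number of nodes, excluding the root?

Trie structure (* marks end of a word):
(root)
└─ 3
   └─ 5
      └─ 4
         └─ 7
            ├─ 1
            │  └─ 5
            │     └─ 4 *
            ├─ 5
            │  ├─ 5
            │  │  └─ 6 *
            │  └─ 6 *
            ├─ 6
            │  └─ 5
            │     └─ 7 *
            ├─ 8 *
            └─ 9
               └─ 4
                  └─ 3 *
Counting every labelled node above: 18.

18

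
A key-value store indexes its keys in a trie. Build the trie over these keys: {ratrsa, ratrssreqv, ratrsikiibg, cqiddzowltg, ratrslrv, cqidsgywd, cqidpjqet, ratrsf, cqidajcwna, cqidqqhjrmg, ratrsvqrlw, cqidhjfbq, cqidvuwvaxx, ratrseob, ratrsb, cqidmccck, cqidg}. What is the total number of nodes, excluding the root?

Trace insertions, counting only characters that open a new branch:
  "ratrsa" → 6 new (r, a, t, r, s, a)
  "ratrssreqv" → prefix "ratrs" already present; 5 new (s, r, e, q, v)
  "ratrsikiibg" → prefix "ratrs" already present; 6 new (i, k, i, i, b, g)
  "cqiddzowltg" → 11 new (c, q, i, d, d, z, o, w, l, t, g)
  "ratrslrv" → prefix "ratrs" already present; 3 new (l, r, v)
  "cqidsgywd" → prefix "cqid" already present; 5 new (s, g, y, w, d)
  "cqidpjqet" → prefix "cqid" already present; 5 new (p, j, q, e, t)
  "ratrsf" → prefix "ratrs" already present; 1 new (f)
  "cqidajcwna" → prefix "cqid" already present; 6 new (a, j, c, w, n, a)
  "cqidqqhjrmg" → prefix "cqid" already present; 7 new (q, q, h, j, r, m, g)
  "ratrsvqrlw" → prefix "ratrs" already present; 5 new (v, q, r, l, w)
  "cqidhjfbq" → prefix "cqid" already present; 5 new (h, j, f, b, q)
  "cqidvuwvaxx" → prefix "cqid" already present; 7 new (v, u, w, v, a, x, x)
  "ratrseob" → prefix "ratrs" already present; 3 new (e, o, b)
  "ratrsb" → prefix "ratrs" already present; 1 new (b)
  "cqidmccck" → prefix "cqid" already present; 5 new (m, c, c, c, k)
  "cqidg" → prefix "cqid" already present; 1 new (g)
Total nodes = 6 + 5 + 6 + 11 + 3 + 5 + 5 + 1 + 6 + 7 + 5 + 5 + 7 + 3 + 1 + 5 + 1 = 82

82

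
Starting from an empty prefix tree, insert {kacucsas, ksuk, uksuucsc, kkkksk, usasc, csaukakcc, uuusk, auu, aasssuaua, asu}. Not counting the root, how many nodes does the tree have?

54

For each word, the new-node count is its length minus the longest prefix already in the trie:
  "kacucsas" → 8 new (k, a, c, u, c, s, a, s)
  "ksuk" → prefix "k" already present; 3 new (s, u, k)
  "uksuucsc" → 8 new (u, k, s, u, u, c, s, c)
  "kkkksk" → prefix "k" already present; 5 new (k, k, k, s, k)
  "usasc" → prefix "u" already present; 4 new (s, a, s, c)
  "csaukakcc" → 9 new (c, s, a, u, k, a, k, c, c)
  "uuusk" → prefix "u" already present; 4 new (u, u, s, k)
  "auu" → 3 new (a, u, u)
  "aasssuaua" → prefix "a" already present; 8 new (a, s, s, s, u, a, u, a)
  "asu" → prefix "a" already present; 2 new (s, u)
Total nodes = 8 + 3 + 8 + 5 + 4 + 9 + 4 + 3 + 8 + 2 = 54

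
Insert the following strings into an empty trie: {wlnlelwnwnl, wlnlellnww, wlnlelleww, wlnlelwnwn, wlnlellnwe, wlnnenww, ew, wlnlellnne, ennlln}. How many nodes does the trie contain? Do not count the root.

Insert word by word; a character creates a node only if that edge doesn't already exist:
  "wlnlelwnwnl" → 11 new (w, l, n, l, e, l, w, n, w, n, l)
  "wlnlellnww" → prefix "wlnlel" already present; 4 new (l, n, w, w)
  "wlnlelleww" → prefix "wlnlell" already present; 3 new (e, w, w)
  "wlnlelwnwn" → prefix "wlnlelwnwn" already present; 0 new (none)
  "wlnlellnwe" → prefix "wlnlellnw" already present; 1 new (e)
  "wlnnenww" → prefix "wln" already present; 5 new (n, e, n, w, w)
  "ew" → 2 new (e, w)
  "wlnlellnne" → prefix "wlnlelln" already present; 2 new (n, e)
  "ennlln" → prefix "e" already present; 5 new (n, n, l, l, n)
Total nodes = 11 + 4 + 3 + 0 + 1 + 5 + 2 + 2 + 5 = 33

33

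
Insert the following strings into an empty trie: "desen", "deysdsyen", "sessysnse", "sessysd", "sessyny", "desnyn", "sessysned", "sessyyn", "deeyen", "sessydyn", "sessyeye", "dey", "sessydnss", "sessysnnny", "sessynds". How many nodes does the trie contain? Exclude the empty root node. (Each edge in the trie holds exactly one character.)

49

For each word, the new-node count is its length minus the longest prefix already in the trie:
  "desen" → 5 new (d, e, s, e, n)
  "deysdsyen" → prefix "de" already present; 7 new (y, s, d, s, y, e, n)
  "sessysnse" → 9 new (s, e, s, s, y, s, n, s, e)
  "sessysd" → prefix "sessys" already present; 1 new (d)
  "sessyny" → prefix "sessy" already present; 2 new (n, y)
  "desnyn" → prefix "des" already present; 3 new (n, y, n)
  "sessysned" → prefix "sessysn" already present; 2 new (e, d)
  "sessyyn" → prefix "sessy" already present; 2 new (y, n)
  "deeyen" → prefix "de" already present; 4 new (e, y, e, n)
  "sessydyn" → prefix "sessy" already present; 3 new (d, y, n)
  "sessyeye" → prefix "sessy" already present; 3 new (e, y, e)
  "dey" → prefix "dey" already present; 0 new (none)
  "sessydnss" → prefix "sessyd" already present; 3 new (n, s, s)
  "sessysnnny" → prefix "sessysn" already present; 3 new (n, n, y)
  "sessynds" → prefix "sessyn" already present; 2 new (d, s)
Total nodes = 5 + 7 + 9 + 1 + 2 + 3 + 2 + 2 + 4 + 3 + 3 + 0 + 3 + 3 + 2 = 49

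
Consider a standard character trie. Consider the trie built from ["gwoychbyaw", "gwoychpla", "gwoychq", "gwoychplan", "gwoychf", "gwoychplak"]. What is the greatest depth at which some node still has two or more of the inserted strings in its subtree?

9

The deepest shared node is where two words last agree before diverging.
"gwoychpla" and "gwoychplak" agree on "gwoychpla" (9 characters) before diverging; nothing deeper is shared.
Longest shared-prefix length: 9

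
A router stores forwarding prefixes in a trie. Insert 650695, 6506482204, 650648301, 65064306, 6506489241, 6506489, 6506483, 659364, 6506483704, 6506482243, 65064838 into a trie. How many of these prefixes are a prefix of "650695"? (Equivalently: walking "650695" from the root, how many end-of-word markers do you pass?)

Traverse "650695" character by character; count nodes along the way that are marked as word ends.
Prefixes of the query that are stored words: "650695"
Count: 1

1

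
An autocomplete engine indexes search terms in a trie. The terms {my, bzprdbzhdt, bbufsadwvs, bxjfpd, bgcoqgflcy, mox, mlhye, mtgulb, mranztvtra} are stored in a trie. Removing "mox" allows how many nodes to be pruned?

Walk "mox" from the leaf back toward the root, removing each node that no remaining word uses.
The suffix "ox" (2 nodes) is used only by "mox"; the node for "m" still has the child "y", so pruning stops there.
Nodes removed: 2

2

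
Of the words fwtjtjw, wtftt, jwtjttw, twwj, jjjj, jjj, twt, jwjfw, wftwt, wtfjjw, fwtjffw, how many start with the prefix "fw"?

2

Filter for entries beginning with "fw":
Words under "fw": fwtjffw, fwtjtjw
Count: 2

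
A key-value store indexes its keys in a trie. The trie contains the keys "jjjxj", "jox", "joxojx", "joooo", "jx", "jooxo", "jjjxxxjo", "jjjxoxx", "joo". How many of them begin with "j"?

9

Filter for entries beginning with "j":
Matches: "jjjxj", "jjjxoxx", "jjjxxxjo", "joo", "joooo", "jooxo", "jox", "joxojx", "jx"
Count: 9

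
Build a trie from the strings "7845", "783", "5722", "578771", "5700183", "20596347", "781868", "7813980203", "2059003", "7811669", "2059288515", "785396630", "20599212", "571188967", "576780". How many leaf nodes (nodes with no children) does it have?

15

A leaf is a node with no children — equivalently, the end of a word that is not a proper prefix of any other stored word.
Those words: "2059003", "2059288515", "20596347", "20599212", "5700183", "571188967", "5722", "576780", "578771", "7811669", "7813980203", "781868", "783", "7845", "785396630"
Leaf count: 15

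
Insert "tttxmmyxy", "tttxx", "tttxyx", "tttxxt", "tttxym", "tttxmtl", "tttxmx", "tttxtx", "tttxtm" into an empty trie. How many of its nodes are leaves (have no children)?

A leaf is a node with no children — equivalently, the end of a word that is not a proper prefix of any other stored word.
Those words: "tttxmmyxy", "tttxmtl", "tttxmx", "tttxtm", "tttxtx", "tttxxt", "tttxym", "tttxyx"
Leaf count: 8

8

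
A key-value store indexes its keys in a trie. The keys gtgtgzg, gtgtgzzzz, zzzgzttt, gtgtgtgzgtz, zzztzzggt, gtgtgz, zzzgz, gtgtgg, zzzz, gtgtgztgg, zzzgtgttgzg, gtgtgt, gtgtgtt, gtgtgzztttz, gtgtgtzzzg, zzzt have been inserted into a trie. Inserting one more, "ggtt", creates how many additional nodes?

3

"g" is already a path in the trie; the remaining "gtt" must be added.
So 4 − 1 = 3 new nodes.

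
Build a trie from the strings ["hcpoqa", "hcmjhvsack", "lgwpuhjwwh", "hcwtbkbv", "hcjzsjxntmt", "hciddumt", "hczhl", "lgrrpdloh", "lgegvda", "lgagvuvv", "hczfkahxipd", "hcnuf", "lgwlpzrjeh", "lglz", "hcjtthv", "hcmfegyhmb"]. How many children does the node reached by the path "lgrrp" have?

1

Walk "lgrrp" from the root, arriving at one node.
Distinct next characters after "lgrrp": d.
That node has 1 child edge.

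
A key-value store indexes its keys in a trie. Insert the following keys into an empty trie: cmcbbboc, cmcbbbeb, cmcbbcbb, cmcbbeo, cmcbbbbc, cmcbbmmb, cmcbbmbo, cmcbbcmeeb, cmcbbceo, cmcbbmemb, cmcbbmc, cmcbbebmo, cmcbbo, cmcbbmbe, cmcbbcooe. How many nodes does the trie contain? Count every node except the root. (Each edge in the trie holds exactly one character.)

40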